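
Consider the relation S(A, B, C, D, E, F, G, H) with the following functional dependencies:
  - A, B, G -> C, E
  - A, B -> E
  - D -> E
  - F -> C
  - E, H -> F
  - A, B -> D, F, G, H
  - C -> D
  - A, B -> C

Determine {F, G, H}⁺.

Start with {F, G, H}.
F -> C applies; add {C} → now {C, F, G, H}.
C -> D applies; add {D} → now {C, D, F, G, H}.
D -> E applies; add {E} → now {C, D, E, F, G, H}.
No further FD applies.

{C, D, E, F, G, H}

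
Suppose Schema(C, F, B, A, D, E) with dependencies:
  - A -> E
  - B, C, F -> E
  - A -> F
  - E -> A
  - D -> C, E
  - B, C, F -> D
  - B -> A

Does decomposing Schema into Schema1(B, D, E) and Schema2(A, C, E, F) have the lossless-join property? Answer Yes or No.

Schema1 ∩ Schema2 = {E}; its closure under F is {A, E, F}.
Neither Schema1 nor Schema2 is contained in that closure, so the decomposition is lossy.

No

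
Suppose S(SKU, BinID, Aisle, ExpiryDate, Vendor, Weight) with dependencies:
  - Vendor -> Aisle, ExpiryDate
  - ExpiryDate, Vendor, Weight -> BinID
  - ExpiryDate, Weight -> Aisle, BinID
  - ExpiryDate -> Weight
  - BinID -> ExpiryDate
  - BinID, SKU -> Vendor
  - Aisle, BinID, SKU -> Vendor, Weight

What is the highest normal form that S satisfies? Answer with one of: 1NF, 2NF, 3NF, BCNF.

1NF

Candidate keys: {BinID, SKU}, {ExpiryDate, SKU}, {SKU, Vendor}. Prime attributes: {BinID, ExpiryDate, SKU, Vendor}.
Vendor -> Aisle, ExpiryDate breaks BCNF: {Vendor}⁺ = {Aisle, BinID, ExpiryDate, Vendor, Weight}, so {Vendor} is not a superkey.
Because {Aisle} is non-prime and the left side of Vendor -> Aisle, ExpiryDate is not a superkey, the relation is not in 3NF.
Since {BinID} ⊂ {BinID, SKU} and {BinID}⁺ ⊇ {Aisle, Weight} with {Aisle, Weight} non-prime, there is a partial dependency; 2NF fails.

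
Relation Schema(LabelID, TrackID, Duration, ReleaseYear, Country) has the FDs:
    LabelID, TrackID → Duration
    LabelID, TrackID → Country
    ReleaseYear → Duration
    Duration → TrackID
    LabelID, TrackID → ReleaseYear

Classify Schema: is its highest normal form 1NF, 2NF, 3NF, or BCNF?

Candidate keys: {Duration, LabelID}, {LabelID, ReleaseYear}, {LabelID, TrackID}. Prime attributes: {Duration, LabelID, ReleaseYear, TrackID}.
ReleaseYear → Duration breaks BCNF: {ReleaseYear}⁺ = {Duration, ReleaseYear, TrackID}, so {ReleaseYear} is not a superkey.
But every attribute on its right side ({Duration}) is prime, and the same holds for every other non-superkey FD, so 3NF still holds.

3NF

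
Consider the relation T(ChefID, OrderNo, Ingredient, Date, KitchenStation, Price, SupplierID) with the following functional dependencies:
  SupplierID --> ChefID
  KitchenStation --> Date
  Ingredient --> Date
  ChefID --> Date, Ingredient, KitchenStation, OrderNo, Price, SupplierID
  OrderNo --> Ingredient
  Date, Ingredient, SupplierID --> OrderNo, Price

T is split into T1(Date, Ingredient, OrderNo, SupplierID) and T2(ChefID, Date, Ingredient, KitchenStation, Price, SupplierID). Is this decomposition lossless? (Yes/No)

Yes

The shared attributes are {Date, Ingredient, SupplierID} and {Date, Ingredient, SupplierID}⁺ = {ChefID, Date, Ingredient, KitchenStation, OrderNo, Price, SupplierID}.
T1 is contained in that closure, so T1 ∩ T2 --> T1 holds and the join is lossless.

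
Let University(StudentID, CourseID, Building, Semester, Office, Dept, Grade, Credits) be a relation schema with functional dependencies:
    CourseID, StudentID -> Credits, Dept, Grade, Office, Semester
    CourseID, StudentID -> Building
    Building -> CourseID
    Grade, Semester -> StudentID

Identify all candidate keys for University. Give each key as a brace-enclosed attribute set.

{Building, StudentID}⁺ = {Building, CourseID, Credits, Dept, Grade, Office, Semester, StudentID}, which is every attribute, so {Building, StudentID} is a candidate key.
{CourseID, StudentID}⁺ = {Building, CourseID, Credits, Dept, Grade, Office, Semester, StudentID}, which is every attribute, so {CourseID, StudentID} is a candidate key.
{Building, Grade, Semester}⁺ = {Building, CourseID, Credits, Dept, Grade, Office, Semester, StudentID}, which is every attribute, so {Building, Grade, Semester} is a candidate key.
{CourseID, Grade, Semester}⁺ = {Building, CourseID, Credits, Dept, Grade, Office, Semester, StudentID}, which is every attribute, so {CourseID, Grade, Semester} is a candidate key.
These are minimal and exhaustive — every other superkey contains one of them.

{Building, Grade, Semester}, {Building, StudentID}, {CourseID, Grade, Semester}, {CourseID, StudentID}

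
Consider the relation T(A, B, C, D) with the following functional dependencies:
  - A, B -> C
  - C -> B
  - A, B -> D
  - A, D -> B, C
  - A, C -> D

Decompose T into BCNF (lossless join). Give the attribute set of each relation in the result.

Candidate keys of the original relation: {A, B}, {A, C}, {A, D}.
Within {A, B, C, D}: {C}⁺ ∩ {A, B, C, D} = {B, C}, not the whole set, so C -> B violates BCNF; decompose into {B, C} and {A, C, D}.
{B, C}: every determinant is a superkey — BCNF.
{A, C, D}: every determinant is a superkey — BCNF.

{A, C, D}; {B, C}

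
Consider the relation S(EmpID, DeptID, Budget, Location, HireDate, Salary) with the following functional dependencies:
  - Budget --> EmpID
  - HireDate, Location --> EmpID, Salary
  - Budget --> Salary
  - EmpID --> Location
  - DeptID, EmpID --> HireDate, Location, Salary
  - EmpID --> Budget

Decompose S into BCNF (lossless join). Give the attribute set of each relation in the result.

Candidate keys of the original relation: {Budget, DeptID}, {DeptID, EmpID}, {DeptID, HireDate, Location}.
{Budget, DeptID, EmpID, HireDate, Location, Salary}: {Budget} determines {Budget, EmpID, Location, Salary} here but is not a superkey — split on Budget --> EmpID, Location, Salary, giving {Budget, EmpID, Location, Salary} and {Budget, DeptID, HireDate}.
{Budget, EmpID, Location, Salary} has no BCNF violation.
{Budget, DeptID, HireDate} has no BCNF violation.

{Budget, DeptID, HireDate}; {Budget, EmpID, Location, Salary}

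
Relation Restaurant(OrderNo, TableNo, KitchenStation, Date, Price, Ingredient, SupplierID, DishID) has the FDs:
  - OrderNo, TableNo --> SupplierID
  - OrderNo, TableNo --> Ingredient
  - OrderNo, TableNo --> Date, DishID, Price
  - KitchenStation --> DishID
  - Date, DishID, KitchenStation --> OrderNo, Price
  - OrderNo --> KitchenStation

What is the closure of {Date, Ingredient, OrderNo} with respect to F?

{Date, DishID, Ingredient, KitchenStation, OrderNo, Price}

Start with {Date, Ingredient, OrderNo}.
OrderNo --> KitchenStation applies; add {KitchenStation} → now {Date, Ingredient, KitchenStation, OrderNo}.
KitchenStation --> DishID applies; add {DishID} → now {Date, DishID, Ingredient, KitchenStation, OrderNo}.
Date, DishID, KitchenStation --> OrderNo, Price applies; add {Price} → now {Date, DishID, Ingredient, KitchenStation, OrderNo, Price}.
No further FD applies.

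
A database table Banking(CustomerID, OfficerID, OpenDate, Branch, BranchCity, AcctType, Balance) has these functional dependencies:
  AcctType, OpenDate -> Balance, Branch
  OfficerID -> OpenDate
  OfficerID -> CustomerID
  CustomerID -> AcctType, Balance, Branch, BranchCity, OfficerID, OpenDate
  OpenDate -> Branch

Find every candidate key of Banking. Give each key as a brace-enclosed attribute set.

{CustomerID}⁺ = {AcctType, Balance, Branch, BranchCity, CustomerID, OfficerID, OpenDate} — all of the relation — so {CustomerID} is a candidate key.
{OfficerID}⁺ = {AcctType, Balance, Branch, BranchCity, CustomerID, OfficerID, OpenDate} — all of the relation — so {OfficerID} is a candidate key.
Any other superkey properly contains one of these, so there are no further candidate keys.

{CustomerID}, {OfficerID}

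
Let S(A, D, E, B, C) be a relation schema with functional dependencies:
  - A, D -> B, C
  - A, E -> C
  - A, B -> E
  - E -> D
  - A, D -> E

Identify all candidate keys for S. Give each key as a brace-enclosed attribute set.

{A, B}, {A, D}, {A, E}

Attributes never on any right-hand side: {A} — every candidate key must contain it.
{A, B}⁺ = {A, B, C, D, E} — all of the relation — so {A, B} is a candidate key.
{A, D}⁺ = {A, B, C, D, E} — all of the relation — so {A, D} is a candidate key.
{A, E}⁺ = {A, B, C, D, E} — all of the relation — so {A, E} is a candidate key.
No proper subset of any of these is a key, and no other minimal superkey exists.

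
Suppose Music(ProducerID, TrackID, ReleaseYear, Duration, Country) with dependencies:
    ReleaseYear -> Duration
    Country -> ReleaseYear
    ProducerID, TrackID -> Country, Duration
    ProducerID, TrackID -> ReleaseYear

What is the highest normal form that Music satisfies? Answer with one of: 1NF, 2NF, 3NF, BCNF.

2NF

Candidate key: {ProducerID, TrackID}. Prime attributes: {ProducerID, TrackID}.
ReleaseYear -> Duration: {ReleaseYear}⁺ = {Duration, ReleaseYear}, which is not all of the attributes, so the left side is not a superkey — BCNF is violated.
ReleaseYear -> Duration has non-prime {Duration} on the right and a non-superkey on the left, so 3NF fails.
No proper subset of a key has a non-prime attribute in its closure, so there is no partial dependency; 2NF holds.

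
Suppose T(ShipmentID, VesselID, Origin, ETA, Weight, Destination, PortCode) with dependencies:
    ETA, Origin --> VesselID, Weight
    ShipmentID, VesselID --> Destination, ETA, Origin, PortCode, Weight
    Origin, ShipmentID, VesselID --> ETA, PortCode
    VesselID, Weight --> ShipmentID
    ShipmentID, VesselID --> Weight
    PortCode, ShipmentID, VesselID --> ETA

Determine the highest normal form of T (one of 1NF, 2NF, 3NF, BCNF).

Candidate keys: {ETA, Origin}, {ShipmentID, VesselID}, {VesselID, Weight}. Prime attributes: {ETA, Origin, ShipmentID, VesselID, Weight}.
The left-hand side of every FD is a superkey, so BCNF is satisfied.

BCNF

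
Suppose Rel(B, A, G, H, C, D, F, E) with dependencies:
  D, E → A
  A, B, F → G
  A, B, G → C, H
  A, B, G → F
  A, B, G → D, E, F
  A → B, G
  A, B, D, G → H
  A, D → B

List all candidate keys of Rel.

{A}, {D, E}

{A}⁺ = {A, B, C, D, E, F, G, H}, which is every attribute, so {A} is a candidate key.
{D, E}⁺ = {A, B, C, D, E, F, G, H}, which is every attribute, so {D, E} is a candidate key.
No proper subset of any of these is a key, and no other minimal superkey exists.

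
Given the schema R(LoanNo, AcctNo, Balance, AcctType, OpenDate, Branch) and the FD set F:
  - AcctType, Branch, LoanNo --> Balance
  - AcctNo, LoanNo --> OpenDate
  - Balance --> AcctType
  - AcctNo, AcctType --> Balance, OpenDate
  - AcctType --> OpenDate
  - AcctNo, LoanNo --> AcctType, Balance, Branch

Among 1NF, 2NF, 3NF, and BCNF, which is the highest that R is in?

2NF

Candidate key: {AcctNo, LoanNo}. Prime attributes: {AcctNo, LoanNo}.
For AcctType, Branch, LoanNo --> Balance we have {AcctType, Branch, LoanNo}⁺ = {AcctType, Balance, Branch, LoanNo, OpenDate}; {AcctType, Branch, LoanNo} is not a superkey, so BCNF fails.
Because {Balance} is non-prime and the left side of AcctType, Branch, LoanNo --> Balance is not a superkey, the relation is not in 3NF.
No non-prime attribute depends on a proper subset of any candidate key, so 2NF holds.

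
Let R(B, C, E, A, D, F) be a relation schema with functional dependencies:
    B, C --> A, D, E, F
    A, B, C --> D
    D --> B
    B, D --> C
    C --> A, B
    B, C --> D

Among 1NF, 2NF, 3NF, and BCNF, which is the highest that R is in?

Candidate keys: {C}, {D}. Prime attributes: {C, D}.
Each dependency's left side is a superkey — BCNF holds.

BCNF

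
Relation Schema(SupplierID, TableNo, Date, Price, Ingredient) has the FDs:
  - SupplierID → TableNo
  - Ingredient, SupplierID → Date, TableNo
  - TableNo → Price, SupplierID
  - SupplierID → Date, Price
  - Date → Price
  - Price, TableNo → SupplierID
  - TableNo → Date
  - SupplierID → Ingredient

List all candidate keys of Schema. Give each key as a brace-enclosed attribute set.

Closure of {SupplierID} is {Date, Ingredient, Price, SupplierID, TableNo}, the whole schema; {SupplierID} is a candidate key.
Closure of {TableNo} is {Date, Ingredient, Price, SupplierID, TableNo}, the whole schema; {TableNo} is a candidate key.
No proper subset of any of these is a key, and no other minimal superkey exists.

{SupplierID}, {TableNo}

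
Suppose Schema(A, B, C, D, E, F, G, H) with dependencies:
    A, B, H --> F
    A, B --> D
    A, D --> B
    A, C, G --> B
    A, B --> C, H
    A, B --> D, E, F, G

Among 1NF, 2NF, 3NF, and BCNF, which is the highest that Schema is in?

Candidate keys: {A, B}, {A, C, G}, {A, D}. Prime attributes: {A, B, C, D, G}.
Each dependency's left side is a superkey — BCNF holds.

BCNF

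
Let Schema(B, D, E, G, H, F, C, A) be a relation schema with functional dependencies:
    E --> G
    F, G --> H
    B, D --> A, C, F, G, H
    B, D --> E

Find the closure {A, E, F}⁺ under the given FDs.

Start with {A, E, F}.
E --> G applies; add {G} → now {A, E, F, G}.
F, G --> H applies; add {H} → now {A, E, F, G, H}.
No further FD applies.

{A, E, F, G, H}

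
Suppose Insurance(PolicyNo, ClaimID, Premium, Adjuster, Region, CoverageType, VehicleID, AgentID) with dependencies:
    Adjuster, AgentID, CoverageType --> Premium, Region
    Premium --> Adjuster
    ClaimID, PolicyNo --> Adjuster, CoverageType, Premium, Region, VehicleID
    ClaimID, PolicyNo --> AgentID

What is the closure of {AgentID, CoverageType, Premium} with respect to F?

Start with {AgentID, CoverageType, Premium}.
Premium --> Adjuster applies; add {Adjuster} → now {Adjuster, AgentID, CoverageType, Premium}.
Adjuster, AgentID, CoverageType --> Premium, Region applies; add {Region} → now {Adjuster, AgentID, CoverageType, Premium, Region}.
No further FD applies.

{Adjuster, AgentID, CoverageType, Premium, Region}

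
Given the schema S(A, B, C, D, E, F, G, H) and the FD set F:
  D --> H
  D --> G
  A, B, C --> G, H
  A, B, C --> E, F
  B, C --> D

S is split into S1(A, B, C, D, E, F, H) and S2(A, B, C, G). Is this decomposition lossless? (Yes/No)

Yes

S1 ∩ S2 = {A, B, C}; its closure under F is {A, B, C, D, E, F, G, H}.
S1 is contained in that closure, so S1 ∩ S2 --> S1 holds and the join is lossless.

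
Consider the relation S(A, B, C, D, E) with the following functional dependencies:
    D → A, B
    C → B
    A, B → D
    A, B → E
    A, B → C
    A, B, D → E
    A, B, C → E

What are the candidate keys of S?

{D} is a candidate key since {D}⁺ = {A, B, C, D, E} covers every attribute.
{A, B} is a candidate key since {A, B}⁺ = {A, B, C, D, E} covers every attribute.
{A, C} is a candidate key since {A, C}⁺ = {A, B, C, D, E} covers every attribute.
No proper subset of any of these is a key, and no other minimal superkey exists.

{A, B}, {A, C}, {D}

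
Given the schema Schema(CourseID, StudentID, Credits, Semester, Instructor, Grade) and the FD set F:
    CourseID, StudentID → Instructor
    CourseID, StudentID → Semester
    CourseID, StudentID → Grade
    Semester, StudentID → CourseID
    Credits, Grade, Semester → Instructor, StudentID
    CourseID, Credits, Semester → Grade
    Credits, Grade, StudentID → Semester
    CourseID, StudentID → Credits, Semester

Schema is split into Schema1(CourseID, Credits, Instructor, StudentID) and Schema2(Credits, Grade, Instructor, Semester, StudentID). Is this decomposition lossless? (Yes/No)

No

Schema1 ∩ Schema2 = {Credits, Instructor, StudentID}; its closure under F is {Credits, Instructor, StudentID}.
The closure covers neither Schema1 nor Schema2 entirely; the join is not lossless.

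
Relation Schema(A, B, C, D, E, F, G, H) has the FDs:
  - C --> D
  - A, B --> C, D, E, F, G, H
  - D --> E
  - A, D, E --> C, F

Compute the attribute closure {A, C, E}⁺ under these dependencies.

Start with {A, C, E}.
C --> D applies; add {D} → now {A, C, D, E}.
A, D, E --> C, F applies; add {F} → now {A, C, D, E, F}.
No further FD applies.

{A, C, D, E, F}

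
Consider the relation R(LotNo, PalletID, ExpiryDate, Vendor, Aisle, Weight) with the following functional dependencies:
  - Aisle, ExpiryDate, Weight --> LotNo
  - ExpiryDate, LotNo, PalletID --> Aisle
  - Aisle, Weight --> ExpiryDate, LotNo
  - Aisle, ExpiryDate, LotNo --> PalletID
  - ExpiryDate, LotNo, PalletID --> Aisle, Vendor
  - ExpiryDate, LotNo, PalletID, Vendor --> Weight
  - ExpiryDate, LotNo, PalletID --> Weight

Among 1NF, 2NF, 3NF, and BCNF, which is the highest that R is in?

Candidate keys: {Aisle, ExpiryDate, LotNo}, {Aisle, Weight}, {ExpiryDate, LotNo, PalletID}. Prime attributes: {Aisle, ExpiryDate, LotNo, PalletID, Weight}.
The left-hand side of every FD is a superkey, so BCNF is satisfied.

BCNF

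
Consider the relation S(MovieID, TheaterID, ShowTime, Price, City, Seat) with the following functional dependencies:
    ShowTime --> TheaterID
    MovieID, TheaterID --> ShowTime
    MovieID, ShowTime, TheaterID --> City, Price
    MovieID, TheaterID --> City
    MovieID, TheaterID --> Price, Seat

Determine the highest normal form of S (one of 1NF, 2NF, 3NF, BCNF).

Candidate keys: {MovieID, ShowTime}, {MovieID, TheaterID}. Prime attributes: {MovieID, ShowTime, TheaterID}.
For ShowTime --> TheaterID we have {ShowTime}⁺ = {ShowTime, TheaterID}; {ShowTime} is not a superkey, so BCNF fails.
But every attribute on its right side ({TheaterID}) is prime, and the same holds for every other non-superkey FD, so 3NF still holds.

3NF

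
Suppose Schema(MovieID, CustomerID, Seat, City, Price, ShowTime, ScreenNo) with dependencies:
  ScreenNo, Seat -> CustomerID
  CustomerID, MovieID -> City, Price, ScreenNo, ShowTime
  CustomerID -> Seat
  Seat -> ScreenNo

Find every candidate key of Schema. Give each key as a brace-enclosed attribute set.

Attributes never on any right-hand side: {MovieID} — every candidate key must contain it.
{CustomerID, MovieID}⁺ = {City, CustomerID, MovieID, Price, ScreenNo, Seat, ShowTime}, which is every attribute, so {CustomerID, MovieID} is a candidate key.
{MovieID, Seat}⁺ = {City, CustomerID, MovieID, Price, ScreenNo, Seat, ShowTime}, which is every attribute, so {MovieID, Seat} is a candidate key.
Any other superkey properly contains one of these, so there are no further candidate keys.

{CustomerID, MovieID}, {MovieID, Seat}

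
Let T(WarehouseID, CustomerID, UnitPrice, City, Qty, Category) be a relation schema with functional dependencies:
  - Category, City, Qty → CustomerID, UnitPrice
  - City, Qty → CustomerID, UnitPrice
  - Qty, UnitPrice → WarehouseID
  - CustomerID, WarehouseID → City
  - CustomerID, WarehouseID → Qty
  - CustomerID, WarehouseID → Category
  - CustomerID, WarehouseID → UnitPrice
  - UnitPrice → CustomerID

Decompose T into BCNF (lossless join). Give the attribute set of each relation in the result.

Candidate keys of the original relation: {City, Qty}, {CustomerID, WarehouseID}, {Qty, UnitPrice}, {UnitPrice, WarehouseID}.
{Category, City, CustomerID, Qty, UnitPrice, WarehouseID}: {UnitPrice} determines {CustomerID, UnitPrice} here but is not a superkey — split on UnitPrice → CustomerID, giving {CustomerID, UnitPrice} and {Category, City, Qty, UnitPrice, WarehouseID}.
{CustomerID, UnitPrice} has no BCNF violation.
{Category, City, Qty, UnitPrice, WarehouseID} has no BCNF violation.

{Category, City, Qty, UnitPrice, WarehouseID}; {CustomerID, UnitPrice}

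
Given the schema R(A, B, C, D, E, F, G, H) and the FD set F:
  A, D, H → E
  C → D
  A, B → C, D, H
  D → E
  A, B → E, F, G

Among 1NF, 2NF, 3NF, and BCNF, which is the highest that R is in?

2NF

Candidate key: {A, B}. Prime attributes: {A, B}.
A, D, H → E: {A, D, H}⁺ = {A, D, E, H}, which is not all of the attributes, so the left side is not a superkey — BCNF is violated.
A, D, H → E has non-prime {E} on the right and a non-superkey on the left, so 3NF fails.
Checking every proper subset of each key, none determines a non-prime attribute — 2NF is satisfied.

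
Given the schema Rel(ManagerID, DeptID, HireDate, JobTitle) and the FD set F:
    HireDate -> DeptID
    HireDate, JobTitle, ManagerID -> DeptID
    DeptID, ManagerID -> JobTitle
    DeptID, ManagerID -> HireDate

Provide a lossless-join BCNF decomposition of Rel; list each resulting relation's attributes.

Candidate keys of the original relation: {DeptID, ManagerID}, {HireDate, ManagerID}.
Within {DeptID, HireDate, JobTitle, ManagerID}: {HireDate}⁺ ∩ {DeptID, HireDate, JobTitle, ManagerID} = {DeptID, HireDate}, not the whole set, so HireDate -> DeptID violates BCNF; decompose into {DeptID, HireDate} and {HireDate, JobTitle, ManagerID}.
{DeptID, HireDate}: every determinant is a superkey — BCNF.
{HireDate, JobTitle, ManagerID}: every determinant is a superkey — BCNF.

{DeptID, HireDate}; {HireDate, JobTitle, ManagerID}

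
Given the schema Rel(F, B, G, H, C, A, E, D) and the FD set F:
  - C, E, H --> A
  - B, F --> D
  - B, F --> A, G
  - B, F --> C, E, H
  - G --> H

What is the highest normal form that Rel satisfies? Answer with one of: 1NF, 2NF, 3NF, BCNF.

2NF

Candidate key: {B, F}. Prime attributes: {B, F}.
C, E, H --> A breaks BCNF: {C, E, H}⁺ = {A, C, E, H}, so {C, E, H} is not a superkey.
C, E, H --> A has non-prime {A} on the right and a non-superkey on the left, so 3NF fails.
No proper subset of a key has a non-prime attribute in its closure, so there is no partial dependency; 2NF holds.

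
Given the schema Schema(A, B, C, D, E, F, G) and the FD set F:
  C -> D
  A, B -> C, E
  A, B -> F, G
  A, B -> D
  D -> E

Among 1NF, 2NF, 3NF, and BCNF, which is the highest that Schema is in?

Candidate key: {A, B}. Prime attributes: {A, B}.
C -> D breaks BCNF: {C}⁺ = {C, D, E}, so {C} is not a superkey.
Because {D} is non-prime and the left side of C -> D is not a superkey, the relation is not in 3NF.
No proper subset of a key has a non-prime attribute in its closure, so there is no partial dependency; 2NF holds.

2NF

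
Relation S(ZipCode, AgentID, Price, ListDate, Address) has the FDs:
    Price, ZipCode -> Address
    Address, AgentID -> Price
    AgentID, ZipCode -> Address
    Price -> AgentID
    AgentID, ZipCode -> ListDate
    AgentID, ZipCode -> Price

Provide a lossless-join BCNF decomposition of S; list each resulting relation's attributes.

Candidate keys of the original relation: {AgentID, ZipCode}, {Price, ZipCode}.
{Address, AgentID, ListDate, Price, ZipCode}: {Address, AgentID} determines {Address, AgentID, Price} here but is not a superkey — split on Address, AgentID -> Price, giving {Address, AgentID, Price} and {Address, AgentID, ListDate, ZipCode}.
{Address, AgentID, Price}: {Price} determines {AgentID, Price} here but is not a superkey — split on Price -> AgentID, giving {AgentID, Price} and {Address, Price}.
{AgentID, Price} is in BCNF.
{Address, Price} is in BCNF.
{Address, AgentID, ListDate, ZipCode} is in BCNF.

{Address, AgentID, ListDate, ZipCode}; {Address, Price}; {AgentID, Price}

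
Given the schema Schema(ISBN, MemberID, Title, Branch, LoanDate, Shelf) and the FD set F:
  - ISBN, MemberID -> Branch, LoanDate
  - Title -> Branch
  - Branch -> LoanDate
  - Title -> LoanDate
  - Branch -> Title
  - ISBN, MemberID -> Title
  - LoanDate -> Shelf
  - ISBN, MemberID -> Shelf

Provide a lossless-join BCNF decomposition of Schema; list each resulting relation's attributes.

{Branch, LoanDate, Title}; {ISBN, MemberID, Title}; {LoanDate, Shelf}

Candidate key of the original relation: {ISBN, MemberID}.
In {Branch, ISBN, LoanDate, MemberID, Shelf, Title}, {Title} is not a superkey ({Title}⁺ restricted to this set is {Branch, LoanDate, Shelf, Title}), so split on Title -> Branch, LoanDate, Shelf into {Branch, LoanDate, Shelf, Title} and {ISBN, MemberID, Title}.
In {Branch, LoanDate, Shelf, Title}, {LoanDate} is not a superkey ({LoanDate}⁺ restricted to this set is {LoanDate, Shelf}), so split on LoanDate -> Shelf into {LoanDate, Shelf} and {Branch, LoanDate, Title}.
{LoanDate, Shelf} has no BCNF violation.
{Branch, LoanDate, Title} has no BCNF violation.
{ISBN, MemberID, Title} has no BCNF violation.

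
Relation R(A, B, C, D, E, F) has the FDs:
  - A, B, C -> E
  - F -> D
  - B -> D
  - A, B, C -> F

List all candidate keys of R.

{A, B, C}

No FD produces {A, B, C}, so they must be in every candidate key.
{A, B, C}⁺ = {A, B, C, D, E, F} — all of the relation — so {A, B, C} is a candidate key.
No smaller or unrelated set reaches every attribute, so there are no other keys.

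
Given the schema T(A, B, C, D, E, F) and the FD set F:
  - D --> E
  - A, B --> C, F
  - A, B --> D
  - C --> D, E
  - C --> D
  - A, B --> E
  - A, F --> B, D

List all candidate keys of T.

Attributes never on any right-hand side: {A} — every candidate key must contain it.
{A, B}⁺ = {A, B, C, D, E, F}, which is every attribute, so {A, B} is a candidate key.
{A, F}⁺ = {A, B, C, D, E, F}, which is every attribute, so {A, F} is a candidate key.
These are minimal and exhaustive — every other superkey contains one of them.

{A, B}, {A, F}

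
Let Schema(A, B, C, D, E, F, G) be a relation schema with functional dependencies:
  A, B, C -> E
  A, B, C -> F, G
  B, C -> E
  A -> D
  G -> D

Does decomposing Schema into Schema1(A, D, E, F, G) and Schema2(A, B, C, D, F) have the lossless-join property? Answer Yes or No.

The shared attributes are {A, D, F} and {A, D, F}⁺ = {A, D, F}.
The closure covers neither Schema1 nor Schema2 entirely; the join is not lossless.

No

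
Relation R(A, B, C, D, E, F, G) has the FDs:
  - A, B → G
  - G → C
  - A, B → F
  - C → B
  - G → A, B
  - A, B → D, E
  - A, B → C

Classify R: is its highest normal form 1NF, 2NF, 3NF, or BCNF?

3NF

Candidate keys: {A, B}, {A, C}, {G}. Prime attributes: {A, B, C, G}.
C → B breaks BCNF: {C}⁺ = {B, C}, so {C} is not a superkey.
Its right-hand attributes {B} are all prime, as are those of every other non-superkey FD — the relation is in 3NF.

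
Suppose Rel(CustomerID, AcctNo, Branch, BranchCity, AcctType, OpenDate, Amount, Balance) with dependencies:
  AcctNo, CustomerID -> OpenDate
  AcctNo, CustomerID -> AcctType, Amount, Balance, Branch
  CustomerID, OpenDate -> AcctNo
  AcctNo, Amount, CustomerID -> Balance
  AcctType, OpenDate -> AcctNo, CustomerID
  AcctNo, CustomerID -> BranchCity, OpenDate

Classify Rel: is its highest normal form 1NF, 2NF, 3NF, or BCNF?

BCNF

Candidate keys: {AcctNo, CustomerID}, {AcctType, OpenDate}, {CustomerID, OpenDate}. Prime attributes: {AcctNo, AcctType, CustomerID, OpenDate}.
Every FD has a superkey on the left, so the relation is in BCNF.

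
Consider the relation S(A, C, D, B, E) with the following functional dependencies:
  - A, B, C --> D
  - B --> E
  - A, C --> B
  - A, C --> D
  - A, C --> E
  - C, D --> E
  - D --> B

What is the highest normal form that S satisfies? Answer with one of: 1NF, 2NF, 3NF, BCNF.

2NF

Candidate key: {A, C}. Prime attributes: {A, C}.
B --> E breaks BCNF: {B}⁺ = {B, E}, so {B} is not a superkey.
B --> E determines the non-prime attribute {E} from a non-superkey — 3NF is violated.
Checking every proper subset of each key, none determines a non-prime attribute — 2NF is satisfied.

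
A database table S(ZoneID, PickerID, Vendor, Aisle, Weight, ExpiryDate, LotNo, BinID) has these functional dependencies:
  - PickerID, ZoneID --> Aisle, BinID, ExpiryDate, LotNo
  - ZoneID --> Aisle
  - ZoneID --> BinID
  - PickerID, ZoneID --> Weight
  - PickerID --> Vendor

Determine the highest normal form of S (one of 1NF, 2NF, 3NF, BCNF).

1NF

Candidate key: {PickerID, ZoneID}. Prime attributes: {PickerID, ZoneID}.
ZoneID --> Aisle breaks BCNF: {ZoneID}⁺ = {Aisle, BinID, ZoneID}, so {ZoneID} is not a superkey.
ZoneID --> Aisle determines the non-prime attribute {Aisle} from a non-superkey — 3NF is violated.
{PickerID} is a proper subset of the key {PickerID, ZoneID}, and {PickerID}⁺ contains the non-prime attribute {Vendor} — a partial dependency, so 2NF is violated.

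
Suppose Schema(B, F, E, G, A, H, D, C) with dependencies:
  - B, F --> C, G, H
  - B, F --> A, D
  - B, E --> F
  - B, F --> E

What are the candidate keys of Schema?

No FD produces {B}, so it must be in every candidate key.
{B, E}⁺ = {A, B, C, D, E, F, G, H} — all of the relation — so {B, E} is a candidate key.
{B, F}⁺ = {A, B, C, D, E, F, G, H} — all of the relation — so {B, F} is a candidate key.
Any other superkey properly contains one of these, so there are no further candidate keys.

{B, E}, {B, F}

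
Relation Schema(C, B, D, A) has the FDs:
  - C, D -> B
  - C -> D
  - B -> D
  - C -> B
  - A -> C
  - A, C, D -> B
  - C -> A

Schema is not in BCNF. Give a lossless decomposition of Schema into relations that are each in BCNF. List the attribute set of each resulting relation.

Candidate keys of the original relation: {A}, {C}.
{A, B, C, D}: {B} determines {B, D} here but is not a superkey — split on B -> D, giving {B, D} and {A, B, C}.
{B, D} has no BCNF violation.
{A, B, C} has no BCNF violation.

{A, B, C}; {B, D}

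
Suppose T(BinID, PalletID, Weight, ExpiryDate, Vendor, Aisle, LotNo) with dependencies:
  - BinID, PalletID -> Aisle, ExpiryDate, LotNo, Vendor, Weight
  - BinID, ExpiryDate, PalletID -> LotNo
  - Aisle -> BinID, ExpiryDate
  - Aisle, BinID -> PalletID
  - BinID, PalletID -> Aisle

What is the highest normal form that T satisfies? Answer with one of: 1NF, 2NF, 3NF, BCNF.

Candidate keys: {Aisle}, {BinID, PalletID}. Prime attributes: {Aisle, BinID, PalletID}.
Every FD has a superkey on the left, so the relation is in BCNF.

BCNF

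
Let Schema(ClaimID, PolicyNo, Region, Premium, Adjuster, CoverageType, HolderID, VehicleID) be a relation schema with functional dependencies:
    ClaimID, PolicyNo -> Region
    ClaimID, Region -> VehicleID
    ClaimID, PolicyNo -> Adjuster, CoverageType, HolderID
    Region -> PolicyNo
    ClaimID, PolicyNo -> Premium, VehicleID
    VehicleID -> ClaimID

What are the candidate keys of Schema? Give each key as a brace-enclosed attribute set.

Closure of {ClaimID, PolicyNo} is {Adjuster, ClaimID, CoverageType, HolderID, PolicyNo, Premium, Region, VehicleID}, the whole schema; {ClaimID, PolicyNo} is a candidate key.
Closure of {ClaimID, Region} is {Adjuster, ClaimID, CoverageType, HolderID, PolicyNo, Premium, Region, VehicleID}, the whole schema; {ClaimID, Region} is a candidate key.
Closure of {PolicyNo, VehicleID} is {Adjuster, ClaimID, CoverageType, HolderID, PolicyNo, Premium, Region, VehicleID}, the whole schema; {PolicyNo, VehicleID} is a candidate key.
Closure of {Region, VehicleID} is {Adjuster, ClaimID, CoverageType, HolderID, PolicyNo, Premium, Region, VehicleID}, the whole schema; {Region, VehicleID} is a candidate key.
These are minimal and exhaustive — every other superkey contains one of them.

{ClaimID, PolicyNo}, {ClaimID, Region}, {PolicyNo, VehicleID}, {Region, VehicleID}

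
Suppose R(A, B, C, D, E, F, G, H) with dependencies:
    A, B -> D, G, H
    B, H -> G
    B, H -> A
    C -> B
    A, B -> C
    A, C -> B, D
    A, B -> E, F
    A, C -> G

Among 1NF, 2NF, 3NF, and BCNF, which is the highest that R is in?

Candidate keys: {A, B}, {A, C}, {B, H}, {C, H}. Prime attributes: {A, B, C, H}.
For C -> B we have {C}⁺ = {B, C}; {C} is not a superkey, so BCNF fails.
Its right-hand attributes {B} are all prime, as are those of every other non-superkey FD — the relation is in 3NF.

3NF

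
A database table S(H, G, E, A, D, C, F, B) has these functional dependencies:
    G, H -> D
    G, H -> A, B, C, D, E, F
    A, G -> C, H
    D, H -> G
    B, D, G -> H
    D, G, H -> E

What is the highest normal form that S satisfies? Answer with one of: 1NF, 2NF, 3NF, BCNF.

BCNF

Candidate keys: {A, G}, {B, D, G}, {D, H}, {G, H}. Prime attributes: {A, B, D, G, H}.
The left-hand side of every FD is a superkey, so BCNF is satisfied.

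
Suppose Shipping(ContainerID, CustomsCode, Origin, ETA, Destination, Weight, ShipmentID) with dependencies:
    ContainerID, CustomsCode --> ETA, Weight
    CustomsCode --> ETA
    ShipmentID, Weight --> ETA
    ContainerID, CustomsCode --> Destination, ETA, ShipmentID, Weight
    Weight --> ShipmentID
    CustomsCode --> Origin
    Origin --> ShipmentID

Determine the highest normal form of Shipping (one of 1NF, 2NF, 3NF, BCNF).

Candidate key: {ContainerID, CustomsCode}. Prime attributes: {ContainerID, CustomsCode}.
CustomsCode --> ETA breaks BCNF: {CustomsCode}⁺ = {CustomsCode, ETA, Origin, ShipmentID}, so {CustomsCode} is not a superkey.
CustomsCode --> ETA determines the non-prime attribute {ETA} from a non-superkey — 3NF is violated.
The proper key subset {CustomsCode} of {ContainerID, CustomsCode} determines non-prime {ETA, Origin, ShipmentID}, so the relation is not even in 2NF.

1NF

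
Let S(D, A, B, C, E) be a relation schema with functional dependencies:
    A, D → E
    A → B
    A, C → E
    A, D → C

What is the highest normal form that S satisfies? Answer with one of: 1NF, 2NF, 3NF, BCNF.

Candidate key: {A, D}. Prime attributes: {A, D}.
For A → B we have {A}⁺ = {A, B}; {A} is not a superkey, so BCNF fails.
A → B determines the non-prime attribute {B} from a non-superkey — 3NF is violated.
The proper key subset {A} of {A, D} determines non-prime {B}, so the relation is not even in 2NF.

1NF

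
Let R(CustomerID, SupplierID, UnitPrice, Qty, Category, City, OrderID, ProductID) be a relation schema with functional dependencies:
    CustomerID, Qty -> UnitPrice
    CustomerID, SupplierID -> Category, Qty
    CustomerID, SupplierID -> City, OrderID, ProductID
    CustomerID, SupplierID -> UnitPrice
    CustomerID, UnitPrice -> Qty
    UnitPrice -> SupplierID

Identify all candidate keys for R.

{CustomerID} never appears on the right of any FD, so every key must include it.
{CustomerID, Qty} is a candidate key since {CustomerID, Qty}⁺ = {Category, City, CustomerID, OrderID, ProductID, Qty, SupplierID, UnitPrice} covers every attribute.
{CustomerID, SupplierID} is a candidate key since {CustomerID, SupplierID}⁺ = {Category, City, CustomerID, OrderID, ProductID, Qty, SupplierID, UnitPrice} covers every attribute.
{CustomerID, UnitPrice} is a candidate key since {CustomerID, UnitPrice}⁺ = {Category, City, CustomerID, OrderID, ProductID, Qty, SupplierID, UnitPrice} covers every attribute.
Any other superkey properly contains one of these, so there are no further candidate keys.

{CustomerID, Qty}, {CustomerID, SupplierID}, {CustomerID, UnitPrice}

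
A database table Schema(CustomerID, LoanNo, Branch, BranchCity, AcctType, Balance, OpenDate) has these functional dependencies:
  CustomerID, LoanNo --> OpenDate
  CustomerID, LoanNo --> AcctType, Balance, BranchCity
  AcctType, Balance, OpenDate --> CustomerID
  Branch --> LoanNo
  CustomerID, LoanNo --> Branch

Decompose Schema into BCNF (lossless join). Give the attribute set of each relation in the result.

Candidate keys of the original relation: {AcctType, Balance, Branch, OpenDate}, {AcctType, Balance, LoanNo, OpenDate}, {Branch, CustomerID}, {CustomerID, LoanNo}.
{AcctType, Balance, Branch, BranchCity, CustomerID, LoanNo, OpenDate}: {AcctType, Balance, OpenDate} determines {AcctType, Balance, CustomerID, OpenDate} here but is not a superkey — split on AcctType, Balance, OpenDate --> CustomerID, giving {AcctType, Balance, CustomerID, OpenDate} and {AcctType, Balance, Branch, BranchCity, LoanNo, OpenDate}.
{AcctType, Balance, CustomerID, OpenDate}: every determinant is a superkey — BCNF.
{AcctType, Balance, Branch, BranchCity, LoanNo, OpenDate}: {Branch} determines {Branch, LoanNo} here but is not a superkey — split on Branch --> LoanNo, giving {Branch, LoanNo} and {AcctType, Balance, Branch, BranchCity, OpenDate}.
{Branch, LoanNo}: every determinant is a superkey — BCNF.
{AcctType, Balance, Branch, BranchCity, OpenDate}: every determinant is a superkey — BCNF.

{AcctType, Balance, Branch, BranchCity, OpenDate}; {AcctType, Balance, CustomerID, OpenDate}; {Branch, LoanNo}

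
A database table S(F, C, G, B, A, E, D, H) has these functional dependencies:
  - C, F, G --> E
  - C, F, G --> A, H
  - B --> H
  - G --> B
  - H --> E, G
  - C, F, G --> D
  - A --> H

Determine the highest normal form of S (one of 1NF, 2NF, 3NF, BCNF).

Candidate keys: {A, C, F}, {B, C, F}, {C, F, G}, {C, F, H}. Prime attributes: {A, B, C, F, G, H}.
For B --> H we have {B}⁺ = {B, E, G, H}; {B} is not a superkey, so BCNF fails.
Because {E} is non-prime and the left side of H --> E, G is not a superkey, the relation is not in 3NF.
{A} is a proper subset of the key {A, C, F}, and {A}⁺ contains the non-prime attribute {E} — a partial dependency, so 2NF is violated.

1NF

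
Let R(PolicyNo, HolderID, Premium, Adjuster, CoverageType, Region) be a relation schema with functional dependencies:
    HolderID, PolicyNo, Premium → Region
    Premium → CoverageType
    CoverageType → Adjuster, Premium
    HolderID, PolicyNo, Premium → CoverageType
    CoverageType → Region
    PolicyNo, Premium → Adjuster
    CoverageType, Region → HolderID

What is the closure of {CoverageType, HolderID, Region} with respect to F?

Start with {CoverageType, HolderID, Region}.
CoverageType → Adjuster, Premium applies; add {Adjuster, Premium} → now {Adjuster, CoverageType, HolderID, Premium, Region}.
No further FD applies.

{Adjuster, CoverageType, HolderID, Premium, Region}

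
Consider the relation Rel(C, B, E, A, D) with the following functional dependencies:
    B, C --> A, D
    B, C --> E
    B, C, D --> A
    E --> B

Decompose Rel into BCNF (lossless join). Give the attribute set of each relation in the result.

{A, C, D, E}; {B, E}

Candidate keys of the original relation: {B, C}, {C, E}.
Within {A, B, C, D, E}: {E}⁺ ∩ {A, B, C, D, E} = {B, E}, not the whole set, so E --> B violates BCNF; decompose into {B, E} and {A, C, D, E}.
{B, E} is in BCNF.
{A, C, D, E} is in BCNF.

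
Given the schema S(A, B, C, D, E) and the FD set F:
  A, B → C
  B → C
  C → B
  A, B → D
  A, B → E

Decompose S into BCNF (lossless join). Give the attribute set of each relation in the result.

Candidate keys of the original relation: {A, B}, {A, C}.
Within {A, B, C, D, E}: {B}⁺ ∩ {A, B, C, D, E} = {B, C}, not the whole set, so B → C violates BCNF; decompose into {B, C} and {A, B, D, E}.
{B, C} is in BCNF.
{A, B, D, E} is in BCNF.

{A, B, D, E}; {B, C}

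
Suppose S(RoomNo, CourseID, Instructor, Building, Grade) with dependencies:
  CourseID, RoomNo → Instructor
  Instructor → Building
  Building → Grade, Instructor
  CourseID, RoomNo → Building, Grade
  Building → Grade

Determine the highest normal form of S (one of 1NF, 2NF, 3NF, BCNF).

2NF

Candidate key: {CourseID, RoomNo}. Prime attributes: {CourseID, RoomNo}.
Instructor → Building: {Instructor}⁺ = {Building, Grade, Instructor}, which is not all of the attributes, so the left side is not a superkey — BCNF is violated.
Instructor → Building has non-prime {Building} on the right and a non-superkey on the left, so 3NF fails.
No proper subset of a key has a non-prime attribute in its closure, so there is no partial dependency; 2NF holds.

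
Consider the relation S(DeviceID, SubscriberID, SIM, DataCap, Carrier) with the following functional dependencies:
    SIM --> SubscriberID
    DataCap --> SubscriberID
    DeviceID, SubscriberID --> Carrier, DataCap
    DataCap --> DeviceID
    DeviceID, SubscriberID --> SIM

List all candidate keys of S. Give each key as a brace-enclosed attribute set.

{DataCap}⁺ = {Carrier, DataCap, DeviceID, SIM, SubscriberID} — all of the relation — so {DataCap} is a candidate key.
{DeviceID, SIM}⁺ = {Carrier, DataCap, DeviceID, SIM, SubscriberID} — all of the relation — so {DeviceID, SIM} is a candidate key.
{DeviceID, SubscriberID}⁺ = {Carrier, DataCap, DeviceID, SIM, SubscriberID} — all of the relation — so {DeviceID, SubscriberID} is a candidate key.
Any other superkey properly contains one of these, so there are no further candidate keys.

{DataCap}, {DeviceID, SIM}, {DeviceID, SubscriberID}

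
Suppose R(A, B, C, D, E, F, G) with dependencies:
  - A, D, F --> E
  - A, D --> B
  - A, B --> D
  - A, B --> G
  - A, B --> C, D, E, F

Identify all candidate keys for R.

{A} never appears on the right of any FD, so every key must include it.
{A, B} is a candidate key since {A, B}⁺ = {A, B, C, D, E, F, G} covers every attribute.
{A, D} is a candidate key since {A, D}⁺ = {A, B, C, D, E, F, G} covers every attribute.
No proper subset of any of these is a key, and no other minimal superkey exists.

{A, B}, {A, D}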